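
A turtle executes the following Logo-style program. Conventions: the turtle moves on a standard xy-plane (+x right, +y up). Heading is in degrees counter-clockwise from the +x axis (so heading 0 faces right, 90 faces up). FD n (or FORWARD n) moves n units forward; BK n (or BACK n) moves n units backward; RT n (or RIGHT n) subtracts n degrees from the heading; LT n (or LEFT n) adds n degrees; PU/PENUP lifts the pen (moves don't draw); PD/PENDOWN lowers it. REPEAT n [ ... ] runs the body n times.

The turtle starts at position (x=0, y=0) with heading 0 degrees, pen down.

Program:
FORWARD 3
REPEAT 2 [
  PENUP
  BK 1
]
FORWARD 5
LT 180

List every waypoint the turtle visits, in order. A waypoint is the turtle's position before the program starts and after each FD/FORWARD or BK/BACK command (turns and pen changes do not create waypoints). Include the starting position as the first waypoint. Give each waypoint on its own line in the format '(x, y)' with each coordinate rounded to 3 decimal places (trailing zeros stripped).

Executing turtle program step by step:
Start: pos=(0,0), heading=0, pen down
FD 3: (0,0) -> (3,0) [heading=0, draw]
REPEAT 2 [
  -- iteration 1/2 --
  PU: pen up
  BK 1: (3,0) -> (2,0) [heading=0, move]
  -- iteration 2/2 --
  PU: pen up
  BK 1: (2,0) -> (1,0) [heading=0, move]
]
FD 5: (1,0) -> (6,0) [heading=0, move]
LT 180: heading 0 -> 180
Final: pos=(6,0), heading=180, 1 segment(s) drawn
Waypoints (5 total):
(0, 0)
(3, 0)
(2, 0)
(1, 0)
(6, 0)

Answer: (0, 0)
(3, 0)
(2, 0)
(1, 0)
(6, 0)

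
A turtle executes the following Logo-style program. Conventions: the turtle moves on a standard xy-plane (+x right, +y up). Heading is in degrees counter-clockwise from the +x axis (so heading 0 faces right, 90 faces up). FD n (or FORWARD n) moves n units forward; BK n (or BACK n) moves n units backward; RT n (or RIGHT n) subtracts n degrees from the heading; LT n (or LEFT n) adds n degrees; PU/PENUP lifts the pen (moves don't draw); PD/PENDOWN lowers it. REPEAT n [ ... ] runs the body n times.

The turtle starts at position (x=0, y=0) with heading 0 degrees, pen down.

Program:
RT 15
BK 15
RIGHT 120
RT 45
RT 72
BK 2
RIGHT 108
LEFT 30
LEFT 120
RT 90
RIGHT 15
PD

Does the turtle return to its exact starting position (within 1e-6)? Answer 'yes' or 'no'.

Answer: no

Derivation:
Executing turtle program step by step:
Start: pos=(0,0), heading=0, pen down
RT 15: heading 0 -> 345
BK 15: (0,0) -> (-14.489,3.882) [heading=345, draw]
RT 120: heading 345 -> 225
RT 45: heading 225 -> 180
RT 72: heading 180 -> 108
BK 2: (-14.489,3.882) -> (-13.871,1.98) [heading=108, draw]
RT 108: heading 108 -> 0
LT 30: heading 0 -> 30
LT 120: heading 30 -> 150
RT 90: heading 150 -> 60
RT 15: heading 60 -> 45
PD: pen down
Final: pos=(-13.871,1.98), heading=45, 2 segment(s) drawn

Start position: (0, 0)
Final position: (-13.871, 1.98)
Distance = 14.011; >= 1e-6 -> NOT closed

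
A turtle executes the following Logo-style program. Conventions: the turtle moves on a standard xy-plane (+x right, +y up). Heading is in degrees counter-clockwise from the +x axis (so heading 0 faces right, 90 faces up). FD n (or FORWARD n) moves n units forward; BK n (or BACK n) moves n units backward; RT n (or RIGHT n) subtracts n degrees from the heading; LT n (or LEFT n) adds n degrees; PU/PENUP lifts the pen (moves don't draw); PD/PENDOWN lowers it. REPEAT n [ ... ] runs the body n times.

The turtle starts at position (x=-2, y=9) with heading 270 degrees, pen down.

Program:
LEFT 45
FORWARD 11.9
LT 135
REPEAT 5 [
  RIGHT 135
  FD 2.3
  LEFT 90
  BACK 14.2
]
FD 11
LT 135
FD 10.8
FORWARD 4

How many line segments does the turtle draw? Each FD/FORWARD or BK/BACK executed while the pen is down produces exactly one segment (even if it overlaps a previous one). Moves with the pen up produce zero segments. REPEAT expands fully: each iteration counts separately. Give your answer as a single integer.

Answer: 14

Derivation:
Executing turtle program step by step:
Start: pos=(-2,9), heading=270, pen down
LT 45: heading 270 -> 315
FD 11.9: (-2,9) -> (6.415,0.585) [heading=315, draw]
LT 135: heading 315 -> 90
REPEAT 5 [
  -- iteration 1/5 --
  RT 135: heading 90 -> 315
  FD 2.3: (6.415,0.585) -> (8.041,-1.041) [heading=315, draw]
  LT 90: heading 315 -> 45
  BK 14.2: (8.041,-1.041) -> (-2,-11.082) [heading=45, draw]
  -- iteration 2/5 --
  RT 135: heading 45 -> 270
  FD 2.3: (-2,-11.082) -> (-2,-13.382) [heading=270, draw]
  LT 90: heading 270 -> 0
  BK 14.2: (-2,-13.382) -> (-16.2,-13.382) [heading=0, draw]
  -- iteration 3/5 --
  RT 135: heading 0 -> 225
  FD 2.3: (-16.2,-13.382) -> (-17.826,-15.008) [heading=225, draw]
  LT 90: heading 225 -> 315
  BK 14.2: (-17.826,-15.008) -> (-27.867,-4.967) [heading=315, draw]
  -- iteration 4/5 --
  RT 135: heading 315 -> 180
  FD 2.3: (-27.867,-4.967) -> (-30.167,-4.967) [heading=180, draw]
  LT 90: heading 180 -> 270
  BK 14.2: (-30.167,-4.967) -> (-30.167,9.233) [heading=270, draw]
  -- iteration 5/5 --
  RT 135: heading 270 -> 135
  FD 2.3: (-30.167,9.233) -> (-31.794,10.859) [heading=135, draw]
  LT 90: heading 135 -> 225
  BK 14.2: (-31.794,10.859) -> (-21.753,20.9) [heading=225, draw]
]
FD 11: (-21.753,20.9) -> (-29.531,13.122) [heading=225, draw]
LT 135: heading 225 -> 0
FD 10.8: (-29.531,13.122) -> (-18.731,13.122) [heading=0, draw]
FD 4: (-18.731,13.122) -> (-14.731,13.122) [heading=0, draw]
Final: pos=(-14.731,13.122), heading=0, 14 segment(s) drawn
Segments drawn: 14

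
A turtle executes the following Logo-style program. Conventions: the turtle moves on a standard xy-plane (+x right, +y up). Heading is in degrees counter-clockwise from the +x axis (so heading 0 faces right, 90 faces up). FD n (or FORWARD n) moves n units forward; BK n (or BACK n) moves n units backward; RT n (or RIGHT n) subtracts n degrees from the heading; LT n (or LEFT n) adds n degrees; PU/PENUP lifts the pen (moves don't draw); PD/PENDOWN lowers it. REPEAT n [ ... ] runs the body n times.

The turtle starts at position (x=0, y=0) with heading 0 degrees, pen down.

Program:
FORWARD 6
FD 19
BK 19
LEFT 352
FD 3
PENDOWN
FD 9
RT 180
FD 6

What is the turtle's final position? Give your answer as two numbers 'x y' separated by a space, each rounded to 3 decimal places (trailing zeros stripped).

Answer: 11.942 -0.835

Derivation:
Executing turtle program step by step:
Start: pos=(0,0), heading=0, pen down
FD 6: (0,0) -> (6,0) [heading=0, draw]
FD 19: (6,0) -> (25,0) [heading=0, draw]
BK 19: (25,0) -> (6,0) [heading=0, draw]
LT 352: heading 0 -> 352
FD 3: (6,0) -> (8.971,-0.418) [heading=352, draw]
PD: pen down
FD 9: (8.971,-0.418) -> (17.883,-1.67) [heading=352, draw]
RT 180: heading 352 -> 172
FD 6: (17.883,-1.67) -> (11.942,-0.835) [heading=172, draw]
Final: pos=(11.942,-0.835), heading=172, 6 segment(s) drawn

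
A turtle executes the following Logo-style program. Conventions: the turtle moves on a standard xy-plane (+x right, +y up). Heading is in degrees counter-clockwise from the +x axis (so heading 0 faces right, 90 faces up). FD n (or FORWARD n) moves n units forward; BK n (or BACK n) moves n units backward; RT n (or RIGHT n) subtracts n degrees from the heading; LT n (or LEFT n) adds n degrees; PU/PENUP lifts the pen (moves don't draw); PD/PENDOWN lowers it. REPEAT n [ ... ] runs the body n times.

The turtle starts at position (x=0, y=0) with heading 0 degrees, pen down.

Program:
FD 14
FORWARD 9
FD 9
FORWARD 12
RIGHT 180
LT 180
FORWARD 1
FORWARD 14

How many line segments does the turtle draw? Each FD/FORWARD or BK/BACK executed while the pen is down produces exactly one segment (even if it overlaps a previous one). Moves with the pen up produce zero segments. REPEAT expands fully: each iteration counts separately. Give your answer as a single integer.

Executing turtle program step by step:
Start: pos=(0,0), heading=0, pen down
FD 14: (0,0) -> (14,0) [heading=0, draw]
FD 9: (14,0) -> (23,0) [heading=0, draw]
FD 9: (23,0) -> (32,0) [heading=0, draw]
FD 12: (32,0) -> (44,0) [heading=0, draw]
RT 180: heading 0 -> 180
LT 180: heading 180 -> 0
FD 1: (44,0) -> (45,0) [heading=0, draw]
FD 14: (45,0) -> (59,0) [heading=0, draw]
Final: pos=(59,0), heading=0, 6 segment(s) drawn
Segments drawn: 6

Answer: 6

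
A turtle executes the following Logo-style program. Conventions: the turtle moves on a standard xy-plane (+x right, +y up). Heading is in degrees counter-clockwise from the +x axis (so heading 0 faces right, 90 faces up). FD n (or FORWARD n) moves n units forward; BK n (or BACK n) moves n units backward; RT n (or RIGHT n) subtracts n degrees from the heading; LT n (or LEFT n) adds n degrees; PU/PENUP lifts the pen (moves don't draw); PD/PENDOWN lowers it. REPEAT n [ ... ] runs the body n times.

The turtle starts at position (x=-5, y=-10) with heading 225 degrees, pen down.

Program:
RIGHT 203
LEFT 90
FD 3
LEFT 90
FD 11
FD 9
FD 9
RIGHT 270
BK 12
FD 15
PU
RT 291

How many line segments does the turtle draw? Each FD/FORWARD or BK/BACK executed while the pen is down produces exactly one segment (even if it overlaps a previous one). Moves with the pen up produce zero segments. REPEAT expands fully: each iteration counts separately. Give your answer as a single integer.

Executing turtle program step by step:
Start: pos=(-5,-10), heading=225, pen down
RT 203: heading 225 -> 22
LT 90: heading 22 -> 112
FD 3: (-5,-10) -> (-6.124,-7.218) [heading=112, draw]
LT 90: heading 112 -> 202
FD 11: (-6.124,-7.218) -> (-16.323,-11.339) [heading=202, draw]
FD 9: (-16.323,-11.339) -> (-24.667,-14.711) [heading=202, draw]
FD 9: (-24.667,-14.711) -> (-33.012,-18.082) [heading=202, draw]
RT 270: heading 202 -> 292
BK 12: (-33.012,-18.082) -> (-37.507,-6.956) [heading=292, draw]
FD 15: (-37.507,-6.956) -> (-31.888,-20.864) [heading=292, draw]
PU: pen up
RT 291: heading 292 -> 1
Final: pos=(-31.888,-20.864), heading=1, 6 segment(s) drawn
Segments drawn: 6

Answer: 6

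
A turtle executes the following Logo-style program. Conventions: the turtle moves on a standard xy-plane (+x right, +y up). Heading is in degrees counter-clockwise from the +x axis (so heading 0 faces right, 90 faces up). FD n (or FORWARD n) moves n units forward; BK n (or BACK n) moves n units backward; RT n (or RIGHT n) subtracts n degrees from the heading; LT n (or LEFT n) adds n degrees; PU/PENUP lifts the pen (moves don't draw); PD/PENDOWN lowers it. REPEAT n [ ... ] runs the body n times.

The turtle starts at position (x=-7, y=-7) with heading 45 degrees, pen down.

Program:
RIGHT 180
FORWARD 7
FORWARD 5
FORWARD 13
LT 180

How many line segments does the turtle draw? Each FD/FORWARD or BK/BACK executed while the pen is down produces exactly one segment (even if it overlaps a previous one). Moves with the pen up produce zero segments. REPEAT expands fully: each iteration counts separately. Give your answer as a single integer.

Executing turtle program step by step:
Start: pos=(-7,-7), heading=45, pen down
RT 180: heading 45 -> 225
FD 7: (-7,-7) -> (-11.95,-11.95) [heading=225, draw]
FD 5: (-11.95,-11.95) -> (-15.485,-15.485) [heading=225, draw]
FD 13: (-15.485,-15.485) -> (-24.678,-24.678) [heading=225, draw]
LT 180: heading 225 -> 45
Final: pos=(-24.678,-24.678), heading=45, 3 segment(s) drawn
Segments drawn: 3

Answer: 3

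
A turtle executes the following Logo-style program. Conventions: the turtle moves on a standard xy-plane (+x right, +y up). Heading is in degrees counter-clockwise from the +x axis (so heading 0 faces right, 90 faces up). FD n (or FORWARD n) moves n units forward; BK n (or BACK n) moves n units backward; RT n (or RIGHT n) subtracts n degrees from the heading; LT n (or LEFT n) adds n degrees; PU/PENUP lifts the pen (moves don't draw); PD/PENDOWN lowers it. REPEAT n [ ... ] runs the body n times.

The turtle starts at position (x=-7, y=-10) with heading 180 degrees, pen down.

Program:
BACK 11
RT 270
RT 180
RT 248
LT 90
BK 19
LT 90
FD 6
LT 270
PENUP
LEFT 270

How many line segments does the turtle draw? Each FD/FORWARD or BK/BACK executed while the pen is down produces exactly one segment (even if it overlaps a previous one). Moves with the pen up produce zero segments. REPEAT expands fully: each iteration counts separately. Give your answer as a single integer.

Answer: 3

Derivation:
Executing turtle program step by step:
Start: pos=(-7,-10), heading=180, pen down
BK 11: (-7,-10) -> (4,-10) [heading=180, draw]
RT 270: heading 180 -> 270
RT 180: heading 270 -> 90
RT 248: heading 90 -> 202
LT 90: heading 202 -> 292
BK 19: (4,-10) -> (-3.118,7.616) [heading=292, draw]
LT 90: heading 292 -> 22
FD 6: (-3.118,7.616) -> (2.446,9.864) [heading=22, draw]
LT 270: heading 22 -> 292
PU: pen up
LT 270: heading 292 -> 202
Final: pos=(2.446,9.864), heading=202, 3 segment(s) drawn
Segments drawn: 3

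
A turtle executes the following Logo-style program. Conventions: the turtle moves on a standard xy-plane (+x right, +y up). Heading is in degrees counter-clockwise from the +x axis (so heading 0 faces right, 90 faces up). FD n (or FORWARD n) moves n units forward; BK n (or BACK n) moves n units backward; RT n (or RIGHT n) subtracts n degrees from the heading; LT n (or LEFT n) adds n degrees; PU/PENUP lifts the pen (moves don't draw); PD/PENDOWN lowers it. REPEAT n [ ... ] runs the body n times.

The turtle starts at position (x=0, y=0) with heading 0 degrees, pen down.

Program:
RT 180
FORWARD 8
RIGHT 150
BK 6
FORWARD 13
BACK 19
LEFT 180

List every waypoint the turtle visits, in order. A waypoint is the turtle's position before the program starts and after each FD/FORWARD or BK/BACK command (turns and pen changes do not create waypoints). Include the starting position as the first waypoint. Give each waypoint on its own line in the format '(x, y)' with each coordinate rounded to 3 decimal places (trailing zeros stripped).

Executing turtle program step by step:
Start: pos=(0,0), heading=0, pen down
RT 180: heading 0 -> 180
FD 8: (0,0) -> (-8,0) [heading=180, draw]
RT 150: heading 180 -> 30
BK 6: (-8,0) -> (-13.196,-3) [heading=30, draw]
FD 13: (-13.196,-3) -> (-1.938,3.5) [heading=30, draw]
BK 19: (-1.938,3.5) -> (-18.392,-6) [heading=30, draw]
LT 180: heading 30 -> 210
Final: pos=(-18.392,-6), heading=210, 4 segment(s) drawn
Waypoints (5 total):
(0, 0)
(-8, 0)
(-13.196, -3)
(-1.938, 3.5)
(-18.392, -6)

Answer: (0, 0)
(-8, 0)
(-13.196, -3)
(-1.938, 3.5)
(-18.392, -6)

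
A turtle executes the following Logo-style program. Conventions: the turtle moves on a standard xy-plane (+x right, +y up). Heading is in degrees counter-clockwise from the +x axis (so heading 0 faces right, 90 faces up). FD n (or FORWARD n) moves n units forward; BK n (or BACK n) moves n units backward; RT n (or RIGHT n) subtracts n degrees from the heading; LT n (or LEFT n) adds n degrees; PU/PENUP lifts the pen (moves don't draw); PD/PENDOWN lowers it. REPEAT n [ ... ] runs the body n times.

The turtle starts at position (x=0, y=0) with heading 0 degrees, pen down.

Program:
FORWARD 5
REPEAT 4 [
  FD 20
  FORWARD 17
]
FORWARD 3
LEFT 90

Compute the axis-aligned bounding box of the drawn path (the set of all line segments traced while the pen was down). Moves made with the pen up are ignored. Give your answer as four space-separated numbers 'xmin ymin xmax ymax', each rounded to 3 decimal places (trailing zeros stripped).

Executing turtle program step by step:
Start: pos=(0,0), heading=0, pen down
FD 5: (0,0) -> (5,0) [heading=0, draw]
REPEAT 4 [
  -- iteration 1/4 --
  FD 20: (5,0) -> (25,0) [heading=0, draw]
  FD 17: (25,0) -> (42,0) [heading=0, draw]
  -- iteration 2/4 --
  FD 20: (42,0) -> (62,0) [heading=0, draw]
  FD 17: (62,0) -> (79,0) [heading=0, draw]
  -- iteration 3/4 --
  FD 20: (79,0) -> (99,0) [heading=0, draw]
  FD 17: (99,0) -> (116,0) [heading=0, draw]
  -- iteration 4/4 --
  FD 20: (116,0) -> (136,0) [heading=0, draw]
  FD 17: (136,0) -> (153,0) [heading=0, draw]
]
FD 3: (153,0) -> (156,0) [heading=0, draw]
LT 90: heading 0 -> 90
Final: pos=(156,0), heading=90, 10 segment(s) drawn

Segment endpoints: x in {0, 5, 25, 42, 62, 79, 99, 116, 136, 153, 156}, y in {0}
xmin=0, ymin=0, xmax=156, ymax=0

Answer: 0 0 156 0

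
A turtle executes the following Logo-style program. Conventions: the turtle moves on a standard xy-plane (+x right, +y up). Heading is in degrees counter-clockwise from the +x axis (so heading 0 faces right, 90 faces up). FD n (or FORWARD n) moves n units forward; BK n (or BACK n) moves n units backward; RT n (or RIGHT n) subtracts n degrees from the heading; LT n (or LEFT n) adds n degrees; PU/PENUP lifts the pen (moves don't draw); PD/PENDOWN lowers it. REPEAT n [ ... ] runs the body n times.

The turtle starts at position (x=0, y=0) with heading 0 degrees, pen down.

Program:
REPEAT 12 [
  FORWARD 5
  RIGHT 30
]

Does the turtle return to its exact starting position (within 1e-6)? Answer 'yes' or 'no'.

Executing turtle program step by step:
Start: pos=(0,0), heading=0, pen down
REPEAT 12 [
  -- iteration 1/12 --
  FD 5: (0,0) -> (5,0) [heading=0, draw]
  RT 30: heading 0 -> 330
  -- iteration 2/12 --
  FD 5: (5,0) -> (9.33,-2.5) [heading=330, draw]
  RT 30: heading 330 -> 300
  -- iteration 3/12 --
  FD 5: (9.33,-2.5) -> (11.83,-6.83) [heading=300, draw]
  RT 30: heading 300 -> 270
  -- iteration 4/12 --
  FD 5: (11.83,-6.83) -> (11.83,-11.83) [heading=270, draw]
  RT 30: heading 270 -> 240
  -- iteration 5/12 --
  FD 5: (11.83,-11.83) -> (9.33,-16.16) [heading=240, draw]
  RT 30: heading 240 -> 210
  -- iteration 6/12 --
  FD 5: (9.33,-16.16) -> (5,-18.66) [heading=210, draw]
  RT 30: heading 210 -> 180
  -- iteration 7/12 --
  FD 5: (5,-18.66) -> (0,-18.66) [heading=180, draw]
  RT 30: heading 180 -> 150
  -- iteration 8/12 --
  FD 5: (0,-18.66) -> (-4.33,-16.16) [heading=150, draw]
  RT 30: heading 150 -> 120
  -- iteration 9/12 --
  FD 5: (-4.33,-16.16) -> (-6.83,-11.83) [heading=120, draw]
  RT 30: heading 120 -> 90
  -- iteration 10/12 --
  FD 5: (-6.83,-11.83) -> (-6.83,-6.83) [heading=90, draw]
  RT 30: heading 90 -> 60
  -- iteration 11/12 --
  FD 5: (-6.83,-6.83) -> (-4.33,-2.5) [heading=60, draw]
  RT 30: heading 60 -> 30
  -- iteration 12/12 --
  FD 5: (-4.33,-2.5) -> (0,0) [heading=30, draw]
  RT 30: heading 30 -> 0
]
Final: pos=(0,0), heading=0, 12 segment(s) drawn

Start position: (0, 0)
Final position: (0, 0)
Distance = 0; < 1e-6 -> CLOSED

Answer: yes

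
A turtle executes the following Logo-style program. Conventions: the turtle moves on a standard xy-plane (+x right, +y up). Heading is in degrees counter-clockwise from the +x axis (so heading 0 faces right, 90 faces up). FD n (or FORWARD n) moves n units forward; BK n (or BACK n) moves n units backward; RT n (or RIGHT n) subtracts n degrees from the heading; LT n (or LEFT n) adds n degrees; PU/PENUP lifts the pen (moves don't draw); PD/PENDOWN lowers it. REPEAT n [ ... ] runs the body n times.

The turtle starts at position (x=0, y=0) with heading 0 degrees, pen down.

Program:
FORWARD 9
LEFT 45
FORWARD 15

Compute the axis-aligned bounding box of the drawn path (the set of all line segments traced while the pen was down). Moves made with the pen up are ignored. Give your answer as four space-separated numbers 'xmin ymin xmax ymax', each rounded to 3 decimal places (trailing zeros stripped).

Executing turtle program step by step:
Start: pos=(0,0), heading=0, pen down
FD 9: (0,0) -> (9,0) [heading=0, draw]
LT 45: heading 0 -> 45
FD 15: (9,0) -> (19.607,10.607) [heading=45, draw]
Final: pos=(19.607,10.607), heading=45, 2 segment(s) drawn

Segment endpoints: x in {0, 9, 19.607}, y in {0, 10.607}
xmin=0, ymin=0, xmax=19.607, ymax=10.607

Answer: 0 0 19.607 10.607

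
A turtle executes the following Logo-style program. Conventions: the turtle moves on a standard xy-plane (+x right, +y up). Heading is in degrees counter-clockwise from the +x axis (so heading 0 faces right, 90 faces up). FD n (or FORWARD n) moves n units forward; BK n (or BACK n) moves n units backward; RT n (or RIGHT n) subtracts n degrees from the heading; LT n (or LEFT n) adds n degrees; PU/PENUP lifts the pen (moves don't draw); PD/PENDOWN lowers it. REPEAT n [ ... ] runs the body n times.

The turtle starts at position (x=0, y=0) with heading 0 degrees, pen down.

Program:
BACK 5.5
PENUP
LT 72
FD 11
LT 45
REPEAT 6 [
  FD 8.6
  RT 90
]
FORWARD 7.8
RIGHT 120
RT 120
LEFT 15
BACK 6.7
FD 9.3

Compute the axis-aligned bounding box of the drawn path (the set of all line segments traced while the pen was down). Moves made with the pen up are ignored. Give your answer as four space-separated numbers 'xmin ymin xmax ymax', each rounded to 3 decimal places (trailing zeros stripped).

Executing turtle program step by step:
Start: pos=(0,0), heading=0, pen down
BK 5.5: (0,0) -> (-5.5,0) [heading=0, draw]
PU: pen up
LT 72: heading 0 -> 72
FD 11: (-5.5,0) -> (-2.101,10.462) [heading=72, move]
LT 45: heading 72 -> 117
REPEAT 6 [
  -- iteration 1/6 --
  FD 8.6: (-2.101,10.462) -> (-6.005,18.124) [heading=117, move]
  RT 90: heading 117 -> 27
  -- iteration 2/6 --
  FD 8.6: (-6.005,18.124) -> (1.658,22.029) [heading=27, move]
  RT 90: heading 27 -> 297
  -- iteration 3/6 --
  FD 8.6: (1.658,22.029) -> (5.562,14.366) [heading=297, move]
  RT 90: heading 297 -> 207
  -- iteration 4/6 --
  FD 8.6: (5.562,14.366) -> (-2.101,10.462) [heading=207, move]
  RT 90: heading 207 -> 117
  -- iteration 5/6 --
  FD 8.6: (-2.101,10.462) -> (-6.005,18.124) [heading=117, move]
  RT 90: heading 117 -> 27
  -- iteration 6/6 --
  FD 8.6: (-6.005,18.124) -> (1.658,22.029) [heading=27, move]
  RT 90: heading 27 -> 297
]
FD 7.8: (1.658,22.029) -> (5.199,15.079) [heading=297, move]
RT 120: heading 297 -> 177
RT 120: heading 177 -> 57
LT 15: heading 57 -> 72
BK 6.7: (5.199,15.079) -> (3.128,8.707) [heading=72, move]
FD 9.3: (3.128,8.707) -> (6.002,17.551) [heading=72, move]
Final: pos=(6.002,17.551), heading=72, 1 segment(s) drawn

Segment endpoints: x in {-5.5, 0}, y in {0}
xmin=-5.5, ymin=0, xmax=0, ymax=0

Answer: -5.5 0 0 0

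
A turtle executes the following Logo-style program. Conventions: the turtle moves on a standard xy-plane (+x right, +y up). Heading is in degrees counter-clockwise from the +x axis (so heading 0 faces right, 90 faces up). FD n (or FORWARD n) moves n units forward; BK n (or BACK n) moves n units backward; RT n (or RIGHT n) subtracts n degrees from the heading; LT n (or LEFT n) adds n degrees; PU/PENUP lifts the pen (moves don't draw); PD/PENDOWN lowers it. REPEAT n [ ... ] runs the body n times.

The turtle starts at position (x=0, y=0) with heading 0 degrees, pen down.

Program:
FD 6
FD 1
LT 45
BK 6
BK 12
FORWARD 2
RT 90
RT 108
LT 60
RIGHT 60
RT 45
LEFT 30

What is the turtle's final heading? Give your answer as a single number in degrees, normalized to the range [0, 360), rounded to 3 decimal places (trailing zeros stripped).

Executing turtle program step by step:
Start: pos=(0,0), heading=0, pen down
FD 6: (0,0) -> (6,0) [heading=0, draw]
FD 1: (6,0) -> (7,0) [heading=0, draw]
LT 45: heading 0 -> 45
BK 6: (7,0) -> (2.757,-4.243) [heading=45, draw]
BK 12: (2.757,-4.243) -> (-5.728,-12.728) [heading=45, draw]
FD 2: (-5.728,-12.728) -> (-4.314,-11.314) [heading=45, draw]
RT 90: heading 45 -> 315
RT 108: heading 315 -> 207
LT 60: heading 207 -> 267
RT 60: heading 267 -> 207
RT 45: heading 207 -> 162
LT 30: heading 162 -> 192
Final: pos=(-4.314,-11.314), heading=192, 5 segment(s) drawn

Answer: 192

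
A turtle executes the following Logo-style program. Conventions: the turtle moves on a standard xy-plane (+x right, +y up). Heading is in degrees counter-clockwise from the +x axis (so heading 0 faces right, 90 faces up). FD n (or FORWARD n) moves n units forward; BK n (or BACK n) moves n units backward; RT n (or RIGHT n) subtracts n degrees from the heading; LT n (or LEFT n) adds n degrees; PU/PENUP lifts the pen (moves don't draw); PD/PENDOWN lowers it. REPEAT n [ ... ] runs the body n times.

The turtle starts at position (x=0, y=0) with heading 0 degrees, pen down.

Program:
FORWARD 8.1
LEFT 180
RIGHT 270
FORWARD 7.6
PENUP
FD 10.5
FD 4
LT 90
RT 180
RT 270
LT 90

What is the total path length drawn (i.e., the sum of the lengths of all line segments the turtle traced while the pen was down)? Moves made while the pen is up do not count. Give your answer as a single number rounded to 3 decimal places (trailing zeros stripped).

Executing turtle program step by step:
Start: pos=(0,0), heading=0, pen down
FD 8.1: (0,0) -> (8.1,0) [heading=0, draw]
LT 180: heading 0 -> 180
RT 270: heading 180 -> 270
FD 7.6: (8.1,0) -> (8.1,-7.6) [heading=270, draw]
PU: pen up
FD 10.5: (8.1,-7.6) -> (8.1,-18.1) [heading=270, move]
FD 4: (8.1,-18.1) -> (8.1,-22.1) [heading=270, move]
LT 90: heading 270 -> 0
RT 180: heading 0 -> 180
RT 270: heading 180 -> 270
LT 90: heading 270 -> 0
Final: pos=(8.1,-22.1), heading=0, 2 segment(s) drawn

Segment lengths:
  seg 1: (0,0) -> (8.1,0), length = 8.1
  seg 2: (8.1,0) -> (8.1,-7.6), length = 7.6
Total = 15.7

Answer: 15.7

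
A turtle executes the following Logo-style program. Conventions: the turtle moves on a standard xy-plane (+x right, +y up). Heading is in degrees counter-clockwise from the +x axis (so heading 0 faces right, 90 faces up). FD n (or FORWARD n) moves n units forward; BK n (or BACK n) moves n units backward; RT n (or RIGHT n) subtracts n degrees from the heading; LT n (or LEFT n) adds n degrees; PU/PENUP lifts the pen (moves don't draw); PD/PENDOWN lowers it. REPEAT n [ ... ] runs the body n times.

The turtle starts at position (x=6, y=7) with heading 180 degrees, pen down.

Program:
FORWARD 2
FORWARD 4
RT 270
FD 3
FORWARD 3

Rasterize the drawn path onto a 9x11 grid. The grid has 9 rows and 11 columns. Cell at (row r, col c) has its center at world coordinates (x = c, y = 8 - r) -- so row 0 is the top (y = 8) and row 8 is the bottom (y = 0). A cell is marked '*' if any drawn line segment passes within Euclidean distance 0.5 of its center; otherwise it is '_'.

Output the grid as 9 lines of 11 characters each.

Segment 0: (6,7) -> (4,7)
Segment 1: (4,7) -> (0,7)
Segment 2: (0,7) -> (0,4)
Segment 3: (0,4) -> (0,1)

Answer: ___________
*******____
*__________
*__________
*__________
*__________
*__________
*__________
___________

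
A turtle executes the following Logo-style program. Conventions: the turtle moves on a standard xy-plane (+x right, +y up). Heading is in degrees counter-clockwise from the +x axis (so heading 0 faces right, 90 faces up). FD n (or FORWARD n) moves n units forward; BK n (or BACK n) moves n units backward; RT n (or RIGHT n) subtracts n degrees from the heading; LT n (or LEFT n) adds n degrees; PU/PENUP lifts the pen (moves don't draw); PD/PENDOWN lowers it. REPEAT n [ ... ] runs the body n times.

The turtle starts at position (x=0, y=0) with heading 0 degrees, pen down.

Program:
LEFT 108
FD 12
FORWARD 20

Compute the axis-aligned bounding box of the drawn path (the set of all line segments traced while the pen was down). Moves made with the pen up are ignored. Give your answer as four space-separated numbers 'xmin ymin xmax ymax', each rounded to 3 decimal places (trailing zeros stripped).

Answer: -9.889 0 0 30.434

Derivation:
Executing turtle program step by step:
Start: pos=(0,0), heading=0, pen down
LT 108: heading 0 -> 108
FD 12: (0,0) -> (-3.708,11.413) [heading=108, draw]
FD 20: (-3.708,11.413) -> (-9.889,30.434) [heading=108, draw]
Final: pos=(-9.889,30.434), heading=108, 2 segment(s) drawn

Segment endpoints: x in {-9.889, -3.708, 0}, y in {0, 11.413, 30.434}
xmin=-9.889, ymin=0, xmax=0, ymax=30.434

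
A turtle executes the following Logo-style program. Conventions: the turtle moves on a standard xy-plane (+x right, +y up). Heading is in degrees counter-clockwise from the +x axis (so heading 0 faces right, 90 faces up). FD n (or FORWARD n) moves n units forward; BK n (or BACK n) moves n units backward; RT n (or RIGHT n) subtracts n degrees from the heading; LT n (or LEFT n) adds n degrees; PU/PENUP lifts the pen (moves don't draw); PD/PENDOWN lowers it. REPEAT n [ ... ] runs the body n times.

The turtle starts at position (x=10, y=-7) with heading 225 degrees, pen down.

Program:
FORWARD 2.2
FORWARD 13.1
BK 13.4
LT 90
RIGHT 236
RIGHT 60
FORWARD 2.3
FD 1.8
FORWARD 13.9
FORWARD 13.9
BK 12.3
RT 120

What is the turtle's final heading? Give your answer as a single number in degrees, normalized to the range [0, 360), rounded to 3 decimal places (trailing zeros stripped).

Answer: 259

Derivation:
Executing turtle program step by step:
Start: pos=(10,-7), heading=225, pen down
FD 2.2: (10,-7) -> (8.444,-8.556) [heading=225, draw]
FD 13.1: (8.444,-8.556) -> (-0.819,-17.819) [heading=225, draw]
BK 13.4: (-0.819,-17.819) -> (8.656,-8.344) [heading=225, draw]
LT 90: heading 225 -> 315
RT 236: heading 315 -> 79
RT 60: heading 79 -> 19
FD 2.3: (8.656,-8.344) -> (10.831,-7.595) [heading=19, draw]
FD 1.8: (10.831,-7.595) -> (12.533,-7.009) [heading=19, draw]
FD 13.9: (12.533,-7.009) -> (25.676,-2.483) [heading=19, draw]
FD 13.9: (25.676,-2.483) -> (38.819,2.042) [heading=19, draw]
BK 12.3: (38.819,2.042) -> (27.189,-1.962) [heading=19, draw]
RT 120: heading 19 -> 259
Final: pos=(27.189,-1.962), heading=259, 8 segment(s) drawn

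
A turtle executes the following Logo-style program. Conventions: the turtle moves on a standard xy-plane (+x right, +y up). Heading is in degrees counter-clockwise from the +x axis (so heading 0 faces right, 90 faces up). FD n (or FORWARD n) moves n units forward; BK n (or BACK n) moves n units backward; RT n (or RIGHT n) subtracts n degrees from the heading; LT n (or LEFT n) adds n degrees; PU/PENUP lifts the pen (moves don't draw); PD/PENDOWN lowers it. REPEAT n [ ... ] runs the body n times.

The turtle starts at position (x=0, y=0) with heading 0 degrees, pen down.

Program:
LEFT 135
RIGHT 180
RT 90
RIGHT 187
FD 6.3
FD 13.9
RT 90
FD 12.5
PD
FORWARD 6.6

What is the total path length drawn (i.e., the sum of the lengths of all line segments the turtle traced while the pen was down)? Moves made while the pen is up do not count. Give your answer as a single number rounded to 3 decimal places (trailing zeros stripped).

Answer: 39.3

Derivation:
Executing turtle program step by step:
Start: pos=(0,0), heading=0, pen down
LT 135: heading 0 -> 135
RT 180: heading 135 -> 315
RT 90: heading 315 -> 225
RT 187: heading 225 -> 38
FD 6.3: (0,0) -> (4.964,3.879) [heading=38, draw]
FD 13.9: (4.964,3.879) -> (15.918,12.436) [heading=38, draw]
RT 90: heading 38 -> 308
FD 12.5: (15.918,12.436) -> (23.614,2.586) [heading=308, draw]
PD: pen down
FD 6.6: (23.614,2.586) -> (27.677,-2.615) [heading=308, draw]
Final: pos=(27.677,-2.615), heading=308, 4 segment(s) drawn

Segment lengths:
  seg 1: (0,0) -> (4.964,3.879), length = 6.3
  seg 2: (4.964,3.879) -> (15.918,12.436), length = 13.9
  seg 3: (15.918,12.436) -> (23.614,2.586), length = 12.5
  seg 4: (23.614,2.586) -> (27.677,-2.615), length = 6.6
Total = 39.3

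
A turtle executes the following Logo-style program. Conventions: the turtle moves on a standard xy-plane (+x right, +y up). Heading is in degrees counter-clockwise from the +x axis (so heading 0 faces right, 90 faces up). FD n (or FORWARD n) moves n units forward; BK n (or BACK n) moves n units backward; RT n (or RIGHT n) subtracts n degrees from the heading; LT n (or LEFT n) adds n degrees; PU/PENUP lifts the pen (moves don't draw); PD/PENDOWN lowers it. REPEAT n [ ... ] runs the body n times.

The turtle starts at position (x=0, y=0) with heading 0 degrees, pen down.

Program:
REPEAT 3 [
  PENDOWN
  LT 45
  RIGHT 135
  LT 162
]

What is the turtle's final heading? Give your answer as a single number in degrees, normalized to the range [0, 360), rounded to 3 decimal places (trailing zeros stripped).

Executing turtle program step by step:
Start: pos=(0,0), heading=0, pen down
REPEAT 3 [
  -- iteration 1/3 --
  PD: pen down
  LT 45: heading 0 -> 45
  RT 135: heading 45 -> 270
  LT 162: heading 270 -> 72
  -- iteration 2/3 --
  PD: pen down
  LT 45: heading 72 -> 117
  RT 135: heading 117 -> 342
  LT 162: heading 342 -> 144
  -- iteration 3/3 --
  PD: pen down
  LT 45: heading 144 -> 189
  RT 135: heading 189 -> 54
  LT 162: heading 54 -> 216
]
Final: pos=(0,0), heading=216, 0 segment(s) drawn

Answer: 216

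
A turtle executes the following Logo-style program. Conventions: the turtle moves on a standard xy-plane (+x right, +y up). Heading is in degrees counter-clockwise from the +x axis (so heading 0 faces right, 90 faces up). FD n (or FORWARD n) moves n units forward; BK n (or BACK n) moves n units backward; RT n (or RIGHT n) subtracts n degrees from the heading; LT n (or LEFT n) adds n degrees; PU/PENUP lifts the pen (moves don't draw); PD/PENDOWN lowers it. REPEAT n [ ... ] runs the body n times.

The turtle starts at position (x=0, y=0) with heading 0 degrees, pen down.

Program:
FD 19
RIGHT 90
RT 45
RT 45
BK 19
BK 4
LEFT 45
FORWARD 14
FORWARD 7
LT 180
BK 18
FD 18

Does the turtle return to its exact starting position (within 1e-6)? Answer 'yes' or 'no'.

Answer: no

Derivation:
Executing turtle program step by step:
Start: pos=(0,0), heading=0, pen down
FD 19: (0,0) -> (19,0) [heading=0, draw]
RT 90: heading 0 -> 270
RT 45: heading 270 -> 225
RT 45: heading 225 -> 180
BK 19: (19,0) -> (38,0) [heading=180, draw]
BK 4: (38,0) -> (42,0) [heading=180, draw]
LT 45: heading 180 -> 225
FD 14: (42,0) -> (32.101,-9.899) [heading=225, draw]
FD 7: (32.101,-9.899) -> (27.151,-14.849) [heading=225, draw]
LT 180: heading 225 -> 45
BK 18: (27.151,-14.849) -> (14.423,-27.577) [heading=45, draw]
FD 18: (14.423,-27.577) -> (27.151,-14.849) [heading=45, draw]
Final: pos=(27.151,-14.849), heading=45, 7 segment(s) drawn

Start position: (0, 0)
Final position: (27.151, -14.849)
Distance = 30.946; >= 1e-6 -> NOT closed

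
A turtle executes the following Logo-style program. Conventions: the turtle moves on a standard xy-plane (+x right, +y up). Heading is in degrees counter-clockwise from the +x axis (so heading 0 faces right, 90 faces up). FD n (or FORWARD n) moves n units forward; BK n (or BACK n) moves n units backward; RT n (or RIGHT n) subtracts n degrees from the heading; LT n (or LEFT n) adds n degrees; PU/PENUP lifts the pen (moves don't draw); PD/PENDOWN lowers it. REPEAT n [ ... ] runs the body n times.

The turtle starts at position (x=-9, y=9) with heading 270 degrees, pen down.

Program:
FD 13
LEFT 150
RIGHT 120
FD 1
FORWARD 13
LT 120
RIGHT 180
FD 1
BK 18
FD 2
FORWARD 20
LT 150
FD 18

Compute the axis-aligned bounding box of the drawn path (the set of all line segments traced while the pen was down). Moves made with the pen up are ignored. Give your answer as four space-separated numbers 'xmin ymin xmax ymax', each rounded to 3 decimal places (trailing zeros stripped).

Answer: -9 -20.454 11.088 9

Derivation:
Executing turtle program step by step:
Start: pos=(-9,9), heading=270, pen down
FD 13: (-9,9) -> (-9,-4) [heading=270, draw]
LT 150: heading 270 -> 60
RT 120: heading 60 -> 300
FD 1: (-9,-4) -> (-8.5,-4.866) [heading=300, draw]
FD 13: (-8.5,-4.866) -> (-2,-16.124) [heading=300, draw]
LT 120: heading 300 -> 60
RT 180: heading 60 -> 240
FD 1: (-2,-16.124) -> (-2.5,-16.99) [heading=240, draw]
BK 18: (-2.5,-16.99) -> (6.5,-1.402) [heading=240, draw]
FD 2: (6.5,-1.402) -> (5.5,-3.134) [heading=240, draw]
FD 20: (5.5,-3.134) -> (-4.5,-20.454) [heading=240, draw]
LT 150: heading 240 -> 30
FD 18: (-4.5,-20.454) -> (11.088,-11.454) [heading=30, draw]
Final: pos=(11.088,-11.454), heading=30, 8 segment(s) drawn

Segment endpoints: x in {-9, -9, -8.5, -4.5, -2.5, -2, 5.5, 6.5, 11.088}, y in {-20.454, -16.99, -16.124, -11.454, -4.866, -4, -3.134, -1.402, 9}
xmin=-9, ymin=-20.454, xmax=11.088, ymax=9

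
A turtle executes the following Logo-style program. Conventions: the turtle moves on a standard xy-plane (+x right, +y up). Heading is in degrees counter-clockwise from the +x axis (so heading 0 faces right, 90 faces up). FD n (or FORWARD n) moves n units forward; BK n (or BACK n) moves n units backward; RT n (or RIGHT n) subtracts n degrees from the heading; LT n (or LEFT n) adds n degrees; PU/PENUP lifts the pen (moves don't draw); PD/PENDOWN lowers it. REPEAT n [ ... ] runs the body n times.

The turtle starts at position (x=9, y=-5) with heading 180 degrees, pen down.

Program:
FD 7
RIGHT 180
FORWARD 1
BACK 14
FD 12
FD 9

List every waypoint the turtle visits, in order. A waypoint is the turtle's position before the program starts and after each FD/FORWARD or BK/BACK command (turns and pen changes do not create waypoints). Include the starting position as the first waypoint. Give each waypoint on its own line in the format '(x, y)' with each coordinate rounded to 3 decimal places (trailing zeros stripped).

Answer: (9, -5)
(2, -5)
(3, -5)
(-11, -5)
(1, -5)
(10, -5)

Derivation:
Executing turtle program step by step:
Start: pos=(9,-5), heading=180, pen down
FD 7: (9,-5) -> (2,-5) [heading=180, draw]
RT 180: heading 180 -> 0
FD 1: (2,-5) -> (3,-5) [heading=0, draw]
BK 14: (3,-5) -> (-11,-5) [heading=0, draw]
FD 12: (-11,-5) -> (1,-5) [heading=0, draw]
FD 9: (1,-5) -> (10,-5) [heading=0, draw]
Final: pos=(10,-5), heading=0, 5 segment(s) drawn
Waypoints (6 total):
(9, -5)
(2, -5)
(3, -5)
(-11, -5)
(1, -5)
(10, -5)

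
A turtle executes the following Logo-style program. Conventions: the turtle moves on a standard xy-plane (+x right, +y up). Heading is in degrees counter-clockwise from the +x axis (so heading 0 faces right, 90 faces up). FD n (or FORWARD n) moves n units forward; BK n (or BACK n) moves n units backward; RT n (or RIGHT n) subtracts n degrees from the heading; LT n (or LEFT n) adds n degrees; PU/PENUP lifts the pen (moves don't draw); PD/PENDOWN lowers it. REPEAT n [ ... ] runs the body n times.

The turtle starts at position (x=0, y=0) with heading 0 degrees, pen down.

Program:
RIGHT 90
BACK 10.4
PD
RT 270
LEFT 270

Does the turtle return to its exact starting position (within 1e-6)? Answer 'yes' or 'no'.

Answer: no

Derivation:
Executing turtle program step by step:
Start: pos=(0,0), heading=0, pen down
RT 90: heading 0 -> 270
BK 10.4: (0,0) -> (0,10.4) [heading=270, draw]
PD: pen down
RT 270: heading 270 -> 0
LT 270: heading 0 -> 270
Final: pos=(0,10.4), heading=270, 1 segment(s) drawn

Start position: (0, 0)
Final position: (0, 10.4)
Distance = 10.4; >= 1e-6 -> NOT closed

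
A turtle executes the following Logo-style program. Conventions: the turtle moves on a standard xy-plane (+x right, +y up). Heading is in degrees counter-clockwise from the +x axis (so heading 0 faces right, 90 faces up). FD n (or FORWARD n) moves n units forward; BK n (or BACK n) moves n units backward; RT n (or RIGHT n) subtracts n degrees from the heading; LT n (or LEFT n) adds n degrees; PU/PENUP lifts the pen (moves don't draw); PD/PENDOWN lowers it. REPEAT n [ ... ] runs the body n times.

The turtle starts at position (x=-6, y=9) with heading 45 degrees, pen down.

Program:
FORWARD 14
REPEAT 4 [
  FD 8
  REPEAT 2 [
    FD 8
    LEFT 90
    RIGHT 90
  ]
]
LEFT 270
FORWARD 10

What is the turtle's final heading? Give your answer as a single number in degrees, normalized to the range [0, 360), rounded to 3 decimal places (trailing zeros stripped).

Executing turtle program step by step:
Start: pos=(-6,9), heading=45, pen down
FD 14: (-6,9) -> (3.899,18.899) [heading=45, draw]
REPEAT 4 [
  -- iteration 1/4 --
  FD 8: (3.899,18.899) -> (9.556,24.556) [heading=45, draw]
  REPEAT 2 [
    -- iteration 1/2 --
    FD 8: (9.556,24.556) -> (15.213,30.213) [heading=45, draw]
    LT 90: heading 45 -> 135
    RT 90: heading 135 -> 45
    -- iteration 2/2 --
    FD 8: (15.213,30.213) -> (20.87,35.87) [heading=45, draw]
    LT 90: heading 45 -> 135
    RT 90: heading 135 -> 45
  ]
  -- iteration 2/4 --
  FD 8: (20.87,35.87) -> (26.527,41.527) [heading=45, draw]
  REPEAT 2 [
    -- iteration 1/2 --
    FD 8: (26.527,41.527) -> (32.184,47.184) [heading=45, draw]
    LT 90: heading 45 -> 135
    RT 90: heading 135 -> 45
    -- iteration 2/2 --
    FD 8: (32.184,47.184) -> (37.841,52.841) [heading=45, draw]
    LT 90: heading 45 -> 135
    RT 90: heading 135 -> 45
  ]
  -- iteration 3/4 --
  FD 8: (37.841,52.841) -> (43.497,58.497) [heading=45, draw]
  REPEAT 2 [
    -- iteration 1/2 --
    FD 8: (43.497,58.497) -> (49.154,64.154) [heading=45, draw]
    LT 90: heading 45 -> 135
    RT 90: heading 135 -> 45
    -- iteration 2/2 --
    FD 8: (49.154,64.154) -> (54.811,69.811) [heading=45, draw]
    LT 90: heading 45 -> 135
    RT 90: heading 135 -> 45
  ]
  -- iteration 4/4 --
  FD 8: (54.811,69.811) -> (60.468,75.468) [heading=45, draw]
  REPEAT 2 [
    -- iteration 1/2 --
    FD 8: (60.468,75.468) -> (66.125,81.125) [heading=45, draw]
    LT 90: heading 45 -> 135
    RT 90: heading 135 -> 45
    -- iteration 2/2 --
    FD 8: (66.125,81.125) -> (71.782,86.782) [heading=45, draw]
    LT 90: heading 45 -> 135
    RT 90: heading 135 -> 45
  ]
]
LT 270: heading 45 -> 315
FD 10: (71.782,86.782) -> (78.853,79.711) [heading=315, draw]
Final: pos=(78.853,79.711), heading=315, 14 segment(s) drawn

Answer: 315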